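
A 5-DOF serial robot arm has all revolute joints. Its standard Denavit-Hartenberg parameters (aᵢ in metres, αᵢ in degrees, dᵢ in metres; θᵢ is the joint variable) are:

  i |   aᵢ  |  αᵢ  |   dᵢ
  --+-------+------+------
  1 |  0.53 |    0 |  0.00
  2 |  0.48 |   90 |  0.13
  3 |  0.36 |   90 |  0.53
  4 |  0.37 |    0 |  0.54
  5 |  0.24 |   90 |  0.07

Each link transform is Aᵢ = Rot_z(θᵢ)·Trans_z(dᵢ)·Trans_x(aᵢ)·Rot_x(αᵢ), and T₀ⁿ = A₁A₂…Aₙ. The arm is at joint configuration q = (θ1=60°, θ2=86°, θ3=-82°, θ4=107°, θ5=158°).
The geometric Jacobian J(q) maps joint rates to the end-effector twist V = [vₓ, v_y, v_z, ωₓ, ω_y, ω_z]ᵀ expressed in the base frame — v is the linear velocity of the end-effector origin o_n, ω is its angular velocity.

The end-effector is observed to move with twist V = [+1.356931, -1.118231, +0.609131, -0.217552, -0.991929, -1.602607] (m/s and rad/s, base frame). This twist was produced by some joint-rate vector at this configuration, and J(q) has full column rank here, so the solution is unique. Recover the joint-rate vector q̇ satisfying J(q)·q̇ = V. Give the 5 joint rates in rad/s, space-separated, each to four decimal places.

o_n = [0.7017, 0.9421, -0.1836]
J₁: ẑ×o_n = [-0.9421, 0.7017, 0.0000], ω = ẑ
J2: z=[0.0000, 0.0000, 1.0000] o=[0.2650, 0.4590, 0.0000] → [-0.4831, 0.4367, 0.0000, 0.0000, 0.0000, 1.0000]
J3: z=[0.5592, 0.8290, 0.0000] o=[-0.1329, 0.7274, 0.1300] → [-0.2599, 0.1753, -0.5719, 0.5592, 0.8290, 0.0000]
J4: z=[0.8210, -0.5538, -0.1392] o=[0.1219, 1.1948, -0.2265] → [-0.0589, -0.1160, 0.1136, 0.8210, -0.5538, -0.1392]
J5: z=[0.8210, -0.5538, -0.1392] o=[0.7756, 1.1807, -0.1945] → [-0.0393, 0.0013, -0.2368, 0.8210, -0.5538, -0.1392]
q̇ = J⁺·V = [-0.8420, -0.7080, -0.9440, 0.4530, -0.0750]

-0.8420 -0.7080 -0.9440 0.4530 -0.0750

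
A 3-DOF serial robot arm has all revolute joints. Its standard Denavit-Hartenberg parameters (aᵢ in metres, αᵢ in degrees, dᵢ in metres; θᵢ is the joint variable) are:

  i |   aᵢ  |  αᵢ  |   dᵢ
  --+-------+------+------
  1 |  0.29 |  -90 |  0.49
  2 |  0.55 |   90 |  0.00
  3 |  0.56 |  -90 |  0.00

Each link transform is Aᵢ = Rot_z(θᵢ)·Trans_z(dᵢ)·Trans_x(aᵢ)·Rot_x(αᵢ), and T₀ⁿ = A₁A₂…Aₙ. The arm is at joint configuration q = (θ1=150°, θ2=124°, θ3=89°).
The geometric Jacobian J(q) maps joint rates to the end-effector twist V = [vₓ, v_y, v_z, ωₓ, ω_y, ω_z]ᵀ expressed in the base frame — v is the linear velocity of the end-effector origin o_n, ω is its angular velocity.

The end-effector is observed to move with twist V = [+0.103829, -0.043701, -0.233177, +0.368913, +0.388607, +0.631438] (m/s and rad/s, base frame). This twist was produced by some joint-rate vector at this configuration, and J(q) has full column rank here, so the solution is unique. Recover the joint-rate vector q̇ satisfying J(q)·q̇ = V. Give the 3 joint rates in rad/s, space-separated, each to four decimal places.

o_n = [-0.2600, -0.4964, 0.0259]
J₁: ẑ×o_n = [0.4964, -0.2600, 0.0000], ω = ẑ
J2: z=[-0.5000, -0.8660, 0.0000] o=[-0.2511, 0.1450, 0.4900] → [0.4019, -0.2320, 0.3130, -0.5000, -0.8660, 0.0000]
J3: z=[-0.7180, 0.4145, -0.5592] o=[0.0152, -0.0088, 0.0340] → [-0.2760, 0.1481, 0.4642, -0.7180, 0.4145, -0.5592]
q̇ = J⁺·V = [0.5470, -0.5210, -0.1510]

0.5470 -0.5210 -0.1510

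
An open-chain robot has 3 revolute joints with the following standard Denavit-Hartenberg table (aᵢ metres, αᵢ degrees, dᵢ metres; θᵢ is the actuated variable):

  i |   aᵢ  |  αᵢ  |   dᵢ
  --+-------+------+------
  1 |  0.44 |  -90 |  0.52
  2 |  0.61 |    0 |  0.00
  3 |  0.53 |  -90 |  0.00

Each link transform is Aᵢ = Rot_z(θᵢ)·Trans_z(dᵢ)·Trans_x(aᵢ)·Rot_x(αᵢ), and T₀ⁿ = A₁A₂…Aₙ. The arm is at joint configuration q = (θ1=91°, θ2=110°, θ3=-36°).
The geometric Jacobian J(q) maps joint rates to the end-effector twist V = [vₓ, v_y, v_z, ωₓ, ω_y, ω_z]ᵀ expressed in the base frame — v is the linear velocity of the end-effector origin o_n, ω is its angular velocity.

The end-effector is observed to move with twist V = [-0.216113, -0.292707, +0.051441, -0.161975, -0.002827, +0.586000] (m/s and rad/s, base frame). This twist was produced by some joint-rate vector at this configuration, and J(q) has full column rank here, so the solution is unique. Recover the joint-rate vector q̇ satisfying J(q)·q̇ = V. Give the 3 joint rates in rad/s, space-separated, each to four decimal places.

o_n = [-0.0066, 0.3774, -0.5627]
J₁: ẑ×o_n = [-0.3774, -0.0066, 0.0000], ω = ẑ
J2: z=[-0.9998, -0.0175, 0.0000] o=[-0.0077, 0.4399, 0.5200] → [0.0189, -1.0825, 0.0625, -0.9998, -0.0175, 0.0000]
J3: z=[-0.9998, -0.0175, 0.0000] o=[-0.0040, 0.2313, -0.0532] → [0.0089, -0.5094, -0.1461, -0.9998, -0.0175, 0.0000]
q̇ = J⁺·V = [0.5860, 0.3600, -0.1980]

0.5860 0.3600 -0.1980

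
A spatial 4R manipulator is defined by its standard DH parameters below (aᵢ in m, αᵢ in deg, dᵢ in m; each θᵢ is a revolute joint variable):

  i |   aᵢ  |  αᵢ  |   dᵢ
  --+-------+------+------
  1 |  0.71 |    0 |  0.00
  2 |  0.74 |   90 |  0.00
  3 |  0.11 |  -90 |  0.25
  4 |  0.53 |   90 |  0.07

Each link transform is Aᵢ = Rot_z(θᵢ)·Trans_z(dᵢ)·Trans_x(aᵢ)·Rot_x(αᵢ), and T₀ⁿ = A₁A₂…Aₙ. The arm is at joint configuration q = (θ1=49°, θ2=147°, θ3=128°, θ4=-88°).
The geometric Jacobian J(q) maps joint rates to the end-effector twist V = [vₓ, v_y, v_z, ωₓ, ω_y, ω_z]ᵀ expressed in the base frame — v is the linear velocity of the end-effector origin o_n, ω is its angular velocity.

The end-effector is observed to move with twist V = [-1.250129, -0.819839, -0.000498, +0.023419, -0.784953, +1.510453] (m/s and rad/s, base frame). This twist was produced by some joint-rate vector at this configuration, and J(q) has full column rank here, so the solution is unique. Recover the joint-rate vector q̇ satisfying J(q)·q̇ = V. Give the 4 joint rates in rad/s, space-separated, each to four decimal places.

o_n = [-0.3314, 1.1184, 0.0582]
J₁: ẑ×o_n = [-1.1184, -0.3314, 0.0000], ω = ẑ
J2: z=[0.0000, 0.0000, 1.0000] o=[0.4658, 0.5358, 0.0000] → [-0.5825, -0.7972, 0.0000, 0.0000, 0.0000, 1.0000]
J3: z=[-0.2756, 0.9613, 0.0000] o=[-0.2455, 0.3319, 0.0000] → [0.0559, 0.0160, -0.1343, -0.2756, 0.9613, 0.0000]
J4: z=[0.7575, 0.2172, -0.6157] o=[-0.2493, 0.5909, 0.0867] → [0.3186, 0.0721, 0.4174, 0.7575, 0.2172, -0.6157]
q̇ = J⁺·V = [0.6300, 0.7290, -0.7610, -0.2460]

0.6300 0.7290 -0.7610 -0.2460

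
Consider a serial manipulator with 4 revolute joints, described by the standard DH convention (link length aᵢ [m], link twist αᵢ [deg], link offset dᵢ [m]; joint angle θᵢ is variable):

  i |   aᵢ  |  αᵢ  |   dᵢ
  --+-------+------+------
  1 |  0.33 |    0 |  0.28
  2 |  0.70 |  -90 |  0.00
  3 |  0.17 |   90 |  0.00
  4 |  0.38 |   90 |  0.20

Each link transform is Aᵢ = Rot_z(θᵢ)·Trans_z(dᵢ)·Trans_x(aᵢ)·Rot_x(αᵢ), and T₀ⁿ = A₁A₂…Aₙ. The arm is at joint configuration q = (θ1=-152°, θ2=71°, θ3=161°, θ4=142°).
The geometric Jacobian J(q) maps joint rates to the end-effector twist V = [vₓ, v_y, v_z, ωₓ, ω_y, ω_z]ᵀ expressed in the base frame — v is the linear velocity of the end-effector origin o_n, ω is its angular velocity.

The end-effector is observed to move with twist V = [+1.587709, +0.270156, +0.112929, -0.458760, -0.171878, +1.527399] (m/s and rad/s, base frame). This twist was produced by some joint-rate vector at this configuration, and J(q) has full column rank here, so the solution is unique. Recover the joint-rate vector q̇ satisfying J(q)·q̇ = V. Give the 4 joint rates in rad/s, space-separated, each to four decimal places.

0.8600 0.9520 -0.4800 0.3010

o_n = [0.0785, -0.9949, 0.1330]
J₁: ẑ×o_n = [0.9949, 0.0785, -0.0000], ω = ẑ
J2: z=[0.0000, 0.0000, 1.0000] o=[-0.2914, -0.1549, 0.2800] → [0.8400, 0.3699, -0.0000, 0.0000, 0.0000, 1.0000]
J3: z=[0.9877, 0.1564, 0.0000] o=[-0.1819, -0.8463, 0.2800] → [-0.0230, 0.1452, -0.1875, 0.9877, 0.1564, 0.0000]
J4: z=[0.0509, -0.3216, -0.9455] o=[-0.2070, -0.6875, 0.2247] → [-0.2612, -0.2653, 0.0762, 0.0509, -0.3216, -0.9455]
q̇ = J⁺·V = [0.8600, 0.9520, -0.4800, 0.3010]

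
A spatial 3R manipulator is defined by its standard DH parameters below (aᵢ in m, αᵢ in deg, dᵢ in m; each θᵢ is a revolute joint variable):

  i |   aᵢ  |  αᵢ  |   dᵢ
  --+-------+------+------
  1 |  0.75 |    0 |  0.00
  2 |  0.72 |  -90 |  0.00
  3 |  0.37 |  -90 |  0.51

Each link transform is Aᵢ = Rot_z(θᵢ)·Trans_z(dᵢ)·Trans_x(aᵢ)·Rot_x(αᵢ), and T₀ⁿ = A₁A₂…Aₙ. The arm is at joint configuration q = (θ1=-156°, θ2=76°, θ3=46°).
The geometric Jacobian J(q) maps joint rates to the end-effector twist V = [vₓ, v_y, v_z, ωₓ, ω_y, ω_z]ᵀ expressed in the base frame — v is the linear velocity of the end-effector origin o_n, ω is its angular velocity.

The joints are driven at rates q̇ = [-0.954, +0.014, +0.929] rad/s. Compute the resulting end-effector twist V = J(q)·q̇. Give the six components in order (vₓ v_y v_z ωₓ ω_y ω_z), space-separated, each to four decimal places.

-1.1552 0.2655 -0.2388 0.9149 0.1613 -0.9400

o_n = [-0.0132, -1.1787, -0.2662]
J₁: ẑ×o_n = [1.1787, -0.0132, 0.0000], ω = ẑ
J2: z=[0.0000, 0.0000, 1.0000] o=[-0.6852, -0.3051, 0.0000] → [0.8736, 0.6719, -0.0000, 0.0000, 0.0000, 1.0000]
J3: z=[0.9848, 0.1736, 0.0000] o=[-0.5601, -1.0141, 0.0000] → [-0.0462, 0.2621, -0.2570, 0.9848, 0.1736, 0.0000]
V = J·q̇ = [-1.1552, 0.2655, -0.2388, 0.9149, 0.1613, -0.9400]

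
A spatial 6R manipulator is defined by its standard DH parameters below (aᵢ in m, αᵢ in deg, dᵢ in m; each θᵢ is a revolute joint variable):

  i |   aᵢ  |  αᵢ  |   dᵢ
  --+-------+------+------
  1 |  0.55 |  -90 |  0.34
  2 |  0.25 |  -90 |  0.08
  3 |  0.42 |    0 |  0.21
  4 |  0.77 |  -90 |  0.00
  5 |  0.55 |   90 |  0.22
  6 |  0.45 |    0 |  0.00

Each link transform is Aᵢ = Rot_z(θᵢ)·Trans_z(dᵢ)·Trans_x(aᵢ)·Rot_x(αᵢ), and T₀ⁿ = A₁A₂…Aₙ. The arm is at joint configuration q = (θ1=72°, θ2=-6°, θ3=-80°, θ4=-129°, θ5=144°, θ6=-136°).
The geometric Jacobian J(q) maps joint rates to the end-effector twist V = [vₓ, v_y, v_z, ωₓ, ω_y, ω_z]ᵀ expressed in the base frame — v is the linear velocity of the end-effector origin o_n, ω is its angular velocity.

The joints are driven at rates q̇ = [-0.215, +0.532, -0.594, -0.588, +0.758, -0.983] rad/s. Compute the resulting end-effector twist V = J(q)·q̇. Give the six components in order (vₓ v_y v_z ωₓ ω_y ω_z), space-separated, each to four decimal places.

0.3473 -0.2017 -0.2551 -1.3730 0.5478 0.1840

o_n = [0.0059, 0.4327, 0.2482]
J₁: ẑ×o_n = [-0.4327, 0.0059, 0.0000], ω = ẑ
J2: z=[-0.9511, 0.3090, 0.0000] o=[0.1700, 0.5231, 0.3400] → [-0.0284, -0.0873, 0.1367, -0.9511, 0.3090, 0.0000]
J3: z=[0.0323, 0.0994, -0.9945] o=[0.1707, 0.7843, 0.3661] → [-0.3614, 0.1677, 0.0050, 0.0323, 0.0994, -0.9945]
J4: z=[0.0323, 0.0994, -0.9945] o=[-0.1935, 1.0019, 0.1649] → [-0.5579, -0.2010, -0.0382, 0.0323, 0.0994, -0.9945]
J5: z=[-0.9808, -0.1883, -0.0507] o=[-0.0454, 0.2496, 0.0945] → [-0.0197, 0.1482, -0.1699, -0.9808, -0.1883, -0.0507]
J6: z=[0.0869, -0.6547, 0.7508] o=[-0.3572, 0.6108, 0.4456] → [0.2629, 0.2898, 0.2223, 0.0869, -0.6547, 0.7508]
V = J·q̇ = [0.3473, -0.2017, -0.2551, -1.3730, 0.5478, 0.1840]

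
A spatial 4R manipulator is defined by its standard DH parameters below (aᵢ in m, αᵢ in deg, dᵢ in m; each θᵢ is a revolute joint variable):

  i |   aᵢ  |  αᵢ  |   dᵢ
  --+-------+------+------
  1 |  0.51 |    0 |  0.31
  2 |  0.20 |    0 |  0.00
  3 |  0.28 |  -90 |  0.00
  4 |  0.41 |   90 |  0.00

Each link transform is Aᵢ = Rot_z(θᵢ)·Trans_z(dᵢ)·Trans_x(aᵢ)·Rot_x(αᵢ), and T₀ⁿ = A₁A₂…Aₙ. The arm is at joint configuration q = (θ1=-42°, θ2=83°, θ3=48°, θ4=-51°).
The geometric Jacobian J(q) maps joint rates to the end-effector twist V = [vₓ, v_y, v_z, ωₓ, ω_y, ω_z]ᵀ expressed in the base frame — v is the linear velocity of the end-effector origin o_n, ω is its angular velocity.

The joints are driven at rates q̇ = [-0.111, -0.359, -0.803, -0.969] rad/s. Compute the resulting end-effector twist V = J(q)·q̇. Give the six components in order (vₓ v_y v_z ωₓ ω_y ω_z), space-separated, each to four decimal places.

o_n = [0.5393, 0.3279, 0.6286]
J₁: ẑ×o_n = [-0.3279, 0.5393, 0.0000], ω = ẑ
J2: z=[0.0000, 0.0000, 1.0000] o=[0.3790, -0.3413, 0.3100] → [-0.6692, 0.1603, 0.0000, 0.0000, 0.0000, 1.0000]
J3: z=[0.0000, 0.0000, 1.0000] o=[0.5299, -0.2100, 0.3100] → [-0.5379, 0.0094, 0.0000, 0.0000, 0.0000, 1.0000]
J4: z=[-0.9998, 0.0175, 0.0000] o=[0.5348, 0.0699, 0.3100] → [0.0056, 0.3186, -0.2580, -0.9998, 0.0175, 0.0000]
V = J·q̇ = [0.7032, -0.4337, 0.2500, 0.9689, -0.0169, -1.2730]

0.7032 -0.4337 0.2500 0.9689 -0.0169 -1.2730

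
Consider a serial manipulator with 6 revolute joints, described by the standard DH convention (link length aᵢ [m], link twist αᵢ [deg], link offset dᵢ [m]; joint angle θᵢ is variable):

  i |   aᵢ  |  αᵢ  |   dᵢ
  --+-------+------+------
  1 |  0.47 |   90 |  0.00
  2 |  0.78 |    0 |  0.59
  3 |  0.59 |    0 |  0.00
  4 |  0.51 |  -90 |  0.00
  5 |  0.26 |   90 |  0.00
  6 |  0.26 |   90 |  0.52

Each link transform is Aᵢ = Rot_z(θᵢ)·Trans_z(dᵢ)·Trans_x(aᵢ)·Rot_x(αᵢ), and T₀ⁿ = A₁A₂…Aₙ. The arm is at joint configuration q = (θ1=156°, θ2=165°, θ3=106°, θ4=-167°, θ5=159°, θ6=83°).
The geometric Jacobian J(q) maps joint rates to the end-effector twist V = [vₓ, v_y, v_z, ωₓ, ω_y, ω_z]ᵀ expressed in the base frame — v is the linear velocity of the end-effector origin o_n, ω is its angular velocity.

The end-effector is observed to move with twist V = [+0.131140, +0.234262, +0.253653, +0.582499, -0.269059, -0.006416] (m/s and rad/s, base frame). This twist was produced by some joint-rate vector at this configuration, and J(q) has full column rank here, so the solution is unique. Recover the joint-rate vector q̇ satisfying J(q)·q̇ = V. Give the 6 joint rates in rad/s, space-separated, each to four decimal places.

0.4420 -0.7950 -0.2500 0.3070 0.7310 -0.7810

o_n = [0.5720, -0.2547, -0.0390]
J₁: ẑ×o_n = [0.2547, 0.5720, -0.0000], ω = ẑ
J2: z=[0.4067, 0.9135, 0.0000] o=[-0.4294, 0.1912, 0.0000] → [-0.0356, 0.0159, -1.0961, 0.4067, 0.9135, 0.0000]
J3: z=[0.4067, 0.9135, 0.0000] o=[0.4989, 0.4237, 0.2019] → [-0.2201, 0.0980, -0.3427, 0.4067, 0.9135, 0.0000]
J4: z=[0.4067, 0.9135, 0.0000] o=[0.4895, 0.4279, -0.3880] → [0.3188, -0.1420, -0.3530, 0.4067, 0.9135, 0.0000]
J5: z=[0.8864, -0.3947, -0.2419] o=[0.6022, 0.3777, 0.1068] → [-0.0954, 0.1366, -0.5725, 0.8864, -0.3947, -0.2419]
J6: z=[-0.3005, -0.8881, 0.3477] o=[0.5107, 0.3165, -0.1287] → [0.1189, 0.0483, 0.2261, -0.3005, -0.8881, 0.3477]
q̇ = J⁺·V = [0.4420, -0.7950, -0.2500, 0.3070, 0.7310, -0.7810]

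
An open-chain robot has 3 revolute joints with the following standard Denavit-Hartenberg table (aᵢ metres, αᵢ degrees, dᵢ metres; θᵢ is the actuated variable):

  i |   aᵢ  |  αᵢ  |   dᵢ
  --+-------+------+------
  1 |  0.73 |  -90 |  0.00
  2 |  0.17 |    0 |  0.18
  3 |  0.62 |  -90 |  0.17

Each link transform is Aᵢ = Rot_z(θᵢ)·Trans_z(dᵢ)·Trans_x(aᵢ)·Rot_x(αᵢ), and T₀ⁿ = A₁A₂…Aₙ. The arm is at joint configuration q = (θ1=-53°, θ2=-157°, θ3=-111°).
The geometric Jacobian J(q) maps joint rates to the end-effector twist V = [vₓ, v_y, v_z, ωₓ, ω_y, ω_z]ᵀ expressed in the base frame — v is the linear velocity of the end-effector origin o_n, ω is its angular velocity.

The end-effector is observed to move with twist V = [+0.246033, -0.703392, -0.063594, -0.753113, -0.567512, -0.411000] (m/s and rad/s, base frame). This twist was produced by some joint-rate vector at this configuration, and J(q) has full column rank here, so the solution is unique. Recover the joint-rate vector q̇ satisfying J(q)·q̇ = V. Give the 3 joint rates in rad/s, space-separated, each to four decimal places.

o_n = [0.6116, -0.2301, -0.5532]
J₁: ẑ×o_n = [0.2301, 0.6116, -0.0000], ω = ẑ
J2: z=[0.7986, 0.6018, 0.0000] o=[0.4393, -0.5830, 0.0000] → [-0.3329, 0.4418, 0.1781, 0.7986, 0.6018, 0.0000]
J3: z=[0.7986, 0.6018, 0.0000] o=[0.4889, -0.3497, 0.0664] → [-0.3729, 0.4949, 0.0216, 0.7986, 0.6018, 0.0000]
q̇ = J⁺·V = [-0.4110, -0.2760, -0.6670]

-0.4110 -0.2760 -0.6670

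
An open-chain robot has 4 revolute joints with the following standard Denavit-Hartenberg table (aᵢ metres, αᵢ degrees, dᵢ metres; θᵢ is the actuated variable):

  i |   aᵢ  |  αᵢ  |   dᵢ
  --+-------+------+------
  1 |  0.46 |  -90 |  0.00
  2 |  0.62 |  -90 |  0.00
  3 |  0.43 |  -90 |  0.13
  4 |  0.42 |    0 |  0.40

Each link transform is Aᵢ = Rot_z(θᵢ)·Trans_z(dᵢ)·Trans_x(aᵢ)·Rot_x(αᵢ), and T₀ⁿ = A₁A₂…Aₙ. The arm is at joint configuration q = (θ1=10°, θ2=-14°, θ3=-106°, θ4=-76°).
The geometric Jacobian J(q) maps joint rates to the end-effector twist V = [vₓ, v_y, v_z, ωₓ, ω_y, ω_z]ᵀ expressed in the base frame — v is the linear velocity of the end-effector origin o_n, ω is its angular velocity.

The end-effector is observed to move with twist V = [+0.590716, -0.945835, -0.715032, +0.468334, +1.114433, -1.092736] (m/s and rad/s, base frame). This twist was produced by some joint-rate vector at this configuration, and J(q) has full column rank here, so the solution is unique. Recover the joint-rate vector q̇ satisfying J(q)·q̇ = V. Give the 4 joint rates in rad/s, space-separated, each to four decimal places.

-0.8190 0.8530 0.4240 0.5920

o_n = [1.2930, 0.8588, -0.3140]
J₁: ẑ×o_n = [-0.8588, 1.2930, 0.0000], ω = ẑ
J2: z=[-0.1736, 0.9848, 0.0000] o=[0.4530, 0.0799, 0.0000] → [-0.3092, -0.0545, -0.9625, -0.1736, 0.9848, 0.0000]
J3: z=[0.2382, 0.0420, -0.9703] o=[1.0455, 0.1843, 0.1500] → [0.6350, -0.1297, 0.1503, 0.2382, 0.0420, -0.9703]
J4: z=[0.8707, 0.4334, 0.2326] o=[0.8914, 0.5769, -0.0048] → [-0.1996, 0.3626, 0.0714, 0.8707, 0.4334, 0.2326]
q̇ = J⁺·V = [-0.8190, 0.8530, 0.4240, 0.5920]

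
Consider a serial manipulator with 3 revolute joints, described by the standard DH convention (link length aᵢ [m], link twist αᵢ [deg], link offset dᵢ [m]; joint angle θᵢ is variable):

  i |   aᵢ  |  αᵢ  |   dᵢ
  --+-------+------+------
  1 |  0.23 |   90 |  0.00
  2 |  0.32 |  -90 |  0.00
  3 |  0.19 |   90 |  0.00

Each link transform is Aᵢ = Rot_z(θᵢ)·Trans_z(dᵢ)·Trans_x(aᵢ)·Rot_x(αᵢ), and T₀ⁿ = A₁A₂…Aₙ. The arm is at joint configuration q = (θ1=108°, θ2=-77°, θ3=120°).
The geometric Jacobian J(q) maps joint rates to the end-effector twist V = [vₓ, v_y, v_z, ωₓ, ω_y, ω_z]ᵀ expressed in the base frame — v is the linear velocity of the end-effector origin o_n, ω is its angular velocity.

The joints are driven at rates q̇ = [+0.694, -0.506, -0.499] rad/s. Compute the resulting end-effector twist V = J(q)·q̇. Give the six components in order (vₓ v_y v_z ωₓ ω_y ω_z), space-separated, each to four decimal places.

-0.1664 -0.2714 -0.1056 -0.3310 -0.6188 0.5817

o_n = [-0.2432, 0.2160, -0.2192]
J₁: ẑ×o_n = [-0.2160, -0.2432, 0.0000], ω = ẑ
J2: z=[0.9511, 0.3090, 0.0000] o=[-0.0711, 0.2187, 0.0000] → [-0.0677, 0.2085, 0.0506, 0.9511, 0.3090, 0.0000]
J3: z=[-0.3011, 0.9267, 0.2250] o=[-0.0933, 0.2872, -0.3118] → [0.1018, -0.0058, 0.1603, -0.3011, 0.9267, 0.2250]
V = J·q̇ = [-0.1664, -0.2714, -0.1056, -0.3310, -0.6188, 0.5817]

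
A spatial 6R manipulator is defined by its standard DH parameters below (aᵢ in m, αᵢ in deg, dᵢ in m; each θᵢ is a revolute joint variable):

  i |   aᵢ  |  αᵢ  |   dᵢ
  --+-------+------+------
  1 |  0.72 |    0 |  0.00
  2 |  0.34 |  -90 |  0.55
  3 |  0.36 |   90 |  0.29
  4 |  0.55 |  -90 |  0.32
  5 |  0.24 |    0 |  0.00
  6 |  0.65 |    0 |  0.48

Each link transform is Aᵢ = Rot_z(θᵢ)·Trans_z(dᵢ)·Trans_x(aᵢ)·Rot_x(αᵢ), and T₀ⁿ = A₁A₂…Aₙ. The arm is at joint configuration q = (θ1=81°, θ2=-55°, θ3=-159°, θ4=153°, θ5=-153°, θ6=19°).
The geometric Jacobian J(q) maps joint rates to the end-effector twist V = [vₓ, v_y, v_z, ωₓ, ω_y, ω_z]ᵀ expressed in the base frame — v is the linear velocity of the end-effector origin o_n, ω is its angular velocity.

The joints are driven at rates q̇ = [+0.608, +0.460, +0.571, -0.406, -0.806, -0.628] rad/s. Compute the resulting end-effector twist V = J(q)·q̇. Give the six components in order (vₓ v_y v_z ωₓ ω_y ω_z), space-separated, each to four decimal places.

-0.5451 -0.5669 1.2517 -1.2259 1.4590 1.6803

o_n = [0.0073, 0.4483, -0.1992]
J₁: ẑ×o_n = [-0.4483, 0.0073, 0.0000], ω = ẑ
J2: z=[0.0000, 0.0000, 1.0000] o=[0.1126, 0.7111, 0.0000] → [0.2628, -0.1053, 0.0000, 0.0000, 0.0000, 1.0000]
J3: z=[-0.4384, 0.8988, 0.0000] o=[0.4182, 0.8602, 0.5500] → [-0.6734, -0.3284, 0.5499, -0.4384, 0.8988, 0.0000]
J4: z=[-0.3221, -0.1571, -0.9336] o=[-0.0110, 0.9735, 0.6790] → [-0.3524, -0.2999, 0.1720, -0.3221, -0.1571, -0.9336]
J5: z=[0.7715, -0.6150, -0.1627] o=[0.1877, 1.3482, 0.2046] → [0.1020, 0.3410, -0.8053, 0.7715, -0.6150, -0.1627]
J6: z=[0.7715, -0.6150, -0.1627] o=[0.0353, 1.1659, 0.1712] → [0.1111, 0.2904, -0.5708, 0.7715, -0.6150, -0.1627]
V = J·q̇ = [-0.5451, -0.5669, 1.2517, -1.2259, 1.4590, 1.6803]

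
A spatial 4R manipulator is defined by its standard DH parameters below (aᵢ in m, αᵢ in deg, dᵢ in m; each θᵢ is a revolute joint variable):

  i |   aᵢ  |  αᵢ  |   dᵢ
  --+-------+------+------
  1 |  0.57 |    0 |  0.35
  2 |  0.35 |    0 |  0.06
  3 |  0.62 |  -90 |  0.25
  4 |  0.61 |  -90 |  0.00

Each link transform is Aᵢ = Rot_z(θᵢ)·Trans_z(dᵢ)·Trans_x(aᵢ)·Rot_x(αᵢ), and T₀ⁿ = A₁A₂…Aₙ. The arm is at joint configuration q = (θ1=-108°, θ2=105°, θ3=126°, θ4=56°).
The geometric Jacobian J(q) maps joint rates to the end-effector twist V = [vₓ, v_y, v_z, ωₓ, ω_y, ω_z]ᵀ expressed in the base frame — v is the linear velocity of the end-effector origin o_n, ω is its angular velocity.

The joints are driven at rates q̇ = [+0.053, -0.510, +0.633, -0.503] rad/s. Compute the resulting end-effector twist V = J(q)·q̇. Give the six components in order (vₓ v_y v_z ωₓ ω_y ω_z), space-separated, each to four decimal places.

-0.2600 -0.0479 0.1716 0.4219 0.2740 0.1760

o_n = [-0.3501, 0.2456, 0.1543]
J₁: ẑ×o_n = [-0.2456, -0.3501, 0.0000], ω = ẑ
J2: z=[0.0000, 0.0000, 1.0000] o=[-0.1761, -0.5421, 0.3500] → [-0.7877, -0.1739, 0.0000, 0.0000, 0.0000, 1.0000]
J3: z=[0.0000, 0.0000, 1.0000] o=[0.1734, -0.5604, 0.4100] → [-0.8061, -0.5235, 0.0000, 0.0000, 0.0000, 1.0000]
J4: z=[-0.8387, -0.5446, 0.0000] o=[-0.1643, -0.0404, 0.6600] → [0.2754, -0.4241, -0.3411, -0.8387, -0.5446, 0.0000]
V = J·q̇ = [-0.2600, -0.0479, 0.1716, 0.4219, 0.2740, 0.1760]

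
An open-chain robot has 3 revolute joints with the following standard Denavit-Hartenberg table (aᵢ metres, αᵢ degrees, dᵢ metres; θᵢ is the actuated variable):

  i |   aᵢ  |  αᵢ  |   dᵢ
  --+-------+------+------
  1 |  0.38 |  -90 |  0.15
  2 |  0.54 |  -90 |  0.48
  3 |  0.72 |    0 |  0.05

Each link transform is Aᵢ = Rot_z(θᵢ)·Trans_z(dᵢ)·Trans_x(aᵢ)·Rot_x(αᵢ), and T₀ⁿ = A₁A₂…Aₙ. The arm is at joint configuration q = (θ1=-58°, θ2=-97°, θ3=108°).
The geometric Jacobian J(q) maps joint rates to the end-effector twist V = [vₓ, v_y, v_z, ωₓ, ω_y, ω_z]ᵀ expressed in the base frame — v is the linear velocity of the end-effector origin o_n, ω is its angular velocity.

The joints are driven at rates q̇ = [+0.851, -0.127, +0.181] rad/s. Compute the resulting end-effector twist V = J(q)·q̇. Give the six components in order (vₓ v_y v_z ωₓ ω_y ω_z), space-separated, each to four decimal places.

0.3950 0.0717 -0.1216 -0.0125 -0.2197 0.8731

o_n = [0.0335, -0.4400, 0.4712]
J₁: ẑ×o_n = [0.4400, 0.0335, -0.0000], ω = ẑ
J2: z=[0.8480, 0.5299, 0.0000] o=[0.2014, -0.3223, 0.1500] → [0.1702, -0.2724, -0.0109, 0.8480, 0.5299, 0.0000]
J3: z=[0.5260, -0.8417, 0.1219] o=[0.5736, -0.0121, 0.6860] → [0.2329, 0.0471, -0.6797, 0.5260, -0.8417, 0.1219]
V = J·q̇ = [0.3950, 0.0717, -0.1216, -0.0125, -0.2197, 0.8731]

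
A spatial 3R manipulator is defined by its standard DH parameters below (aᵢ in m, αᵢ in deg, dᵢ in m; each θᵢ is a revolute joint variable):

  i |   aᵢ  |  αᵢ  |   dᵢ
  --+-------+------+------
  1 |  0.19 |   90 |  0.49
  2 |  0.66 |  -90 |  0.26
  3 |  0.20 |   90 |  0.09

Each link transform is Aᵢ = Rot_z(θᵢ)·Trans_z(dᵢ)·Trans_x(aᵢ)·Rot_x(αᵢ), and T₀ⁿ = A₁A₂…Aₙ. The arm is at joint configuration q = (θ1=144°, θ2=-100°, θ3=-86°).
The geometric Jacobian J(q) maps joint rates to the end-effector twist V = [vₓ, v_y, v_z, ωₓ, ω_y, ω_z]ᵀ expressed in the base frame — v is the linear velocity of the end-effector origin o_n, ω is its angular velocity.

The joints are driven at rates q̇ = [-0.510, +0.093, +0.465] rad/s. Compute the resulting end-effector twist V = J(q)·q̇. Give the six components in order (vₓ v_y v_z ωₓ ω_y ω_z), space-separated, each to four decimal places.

o_n = [0.1394, 0.4667, -0.1893]
J₁: ẑ×o_n = [-0.4667, 0.1394, 0.0000], ω = ẑ
J2: z=[0.5878, 0.8090, 0.0000] o=[-0.1537, 0.1117, 0.4900] → [-0.5496, 0.3993, -0.0284, 0.5878, 0.8090, 0.0000]
J3: z=[-0.7967, 0.5789, -0.1736] o=[0.0918, 0.2547, -0.1600] → [0.0198, -0.0317, -0.1965, -0.7967, 0.5789, -0.1736]
V = J·q̇ = [0.1961, -0.0487, -0.0940, -0.3158, 0.3444, -0.5907]

0.1961 -0.0487 -0.0940 -0.3158 0.3444 -0.5907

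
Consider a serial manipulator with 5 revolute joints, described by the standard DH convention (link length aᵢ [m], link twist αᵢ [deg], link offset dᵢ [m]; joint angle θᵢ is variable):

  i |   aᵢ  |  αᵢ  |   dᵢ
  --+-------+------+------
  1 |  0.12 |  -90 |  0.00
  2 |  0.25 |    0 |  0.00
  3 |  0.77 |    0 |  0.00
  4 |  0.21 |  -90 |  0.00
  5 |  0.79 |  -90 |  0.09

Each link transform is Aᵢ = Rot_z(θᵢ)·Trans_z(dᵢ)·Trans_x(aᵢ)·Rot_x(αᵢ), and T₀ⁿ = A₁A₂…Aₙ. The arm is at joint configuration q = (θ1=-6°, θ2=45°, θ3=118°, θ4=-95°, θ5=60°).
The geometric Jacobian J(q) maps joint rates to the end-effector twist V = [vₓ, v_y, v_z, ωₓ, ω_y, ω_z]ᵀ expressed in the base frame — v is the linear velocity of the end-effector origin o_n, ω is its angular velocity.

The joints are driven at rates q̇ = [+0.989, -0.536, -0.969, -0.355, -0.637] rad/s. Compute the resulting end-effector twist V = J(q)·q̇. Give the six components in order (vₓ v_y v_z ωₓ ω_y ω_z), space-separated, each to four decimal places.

2.3622 -0.2900 -1.1512 0.3930 -1.9115 1.2276

o_n = [-0.3663, -0.6494, -0.9966]
J₁: ẑ×o_n = [0.6494, -0.3663, 0.0000], ω = ẑ
J2: z=[0.1045, 0.9945, 0.0000] o=[0.1193, -0.0125, 0.0000] → [-0.9911, 0.1042, 0.4164, 0.1045, 0.9945, 0.0000]
J3: z=[0.1045, 0.9945, 0.0000] o=[0.2952, -0.0310, -0.1768] → [-0.8153, 0.0857, 0.5932, 0.1045, 0.9945, 0.0000]
J4: z=[0.1045, 0.9945, 0.0000] o=[-0.4372, 0.0459, -0.4019] → [-0.5914, 0.0622, -0.1432, 0.1045, 0.9945, 0.0000]
J5: z=[-0.9221, 0.0969, -0.3746] o=[-0.3589, 0.0377, -0.5966] → [-0.2962, -0.3660, 0.6343, -0.9221, 0.0969, -0.3746]
V = J·q̇ = [2.3622, -0.2900, -1.1512, 0.3930, -1.9115, 1.2276]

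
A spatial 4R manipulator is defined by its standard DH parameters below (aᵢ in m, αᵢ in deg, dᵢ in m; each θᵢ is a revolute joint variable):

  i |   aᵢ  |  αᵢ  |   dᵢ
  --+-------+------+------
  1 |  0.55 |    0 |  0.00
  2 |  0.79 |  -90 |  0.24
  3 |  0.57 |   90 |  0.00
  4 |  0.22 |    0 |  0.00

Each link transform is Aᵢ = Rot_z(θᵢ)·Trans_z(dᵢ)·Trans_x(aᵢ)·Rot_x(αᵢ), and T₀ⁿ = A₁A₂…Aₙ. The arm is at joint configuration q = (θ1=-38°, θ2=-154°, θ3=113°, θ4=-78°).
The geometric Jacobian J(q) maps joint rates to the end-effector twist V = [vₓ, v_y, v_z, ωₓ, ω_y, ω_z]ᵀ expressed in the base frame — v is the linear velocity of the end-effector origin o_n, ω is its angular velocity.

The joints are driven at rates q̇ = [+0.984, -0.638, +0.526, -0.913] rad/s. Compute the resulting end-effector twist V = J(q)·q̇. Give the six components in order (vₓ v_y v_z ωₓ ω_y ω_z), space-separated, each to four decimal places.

o_n = [-0.0593, -0.0139, -0.3268]
J₁: ẑ×o_n = [0.0139, -0.0593, 0.0000], ω = ẑ
J2: z=[0.0000, 0.0000, 1.0000] o=[0.4334, -0.3386, 0.0000] → [-0.3247, -0.4927, 0.0000, 0.0000, 0.0000, 1.0000]
J3: z=[-0.2079, -0.9781, 0.0000] o=[-0.3393, -0.1744, 0.2400] → [0.5544, -0.1178, 0.2406, -0.2079, -0.9781, 0.0000]
J4: z=[-0.9004, 0.1914, -0.3907] o=[-0.1215, -0.2207, -0.2847] → [0.0727, -0.0622, -0.1981, -0.9004, 0.1914, -0.3907]
V = J·q̇ = [0.4461, 0.2508, 0.3074, 0.7127, -0.6892, 0.7027]

0.4461 0.2508 0.3074 0.7127 -0.6892 0.7027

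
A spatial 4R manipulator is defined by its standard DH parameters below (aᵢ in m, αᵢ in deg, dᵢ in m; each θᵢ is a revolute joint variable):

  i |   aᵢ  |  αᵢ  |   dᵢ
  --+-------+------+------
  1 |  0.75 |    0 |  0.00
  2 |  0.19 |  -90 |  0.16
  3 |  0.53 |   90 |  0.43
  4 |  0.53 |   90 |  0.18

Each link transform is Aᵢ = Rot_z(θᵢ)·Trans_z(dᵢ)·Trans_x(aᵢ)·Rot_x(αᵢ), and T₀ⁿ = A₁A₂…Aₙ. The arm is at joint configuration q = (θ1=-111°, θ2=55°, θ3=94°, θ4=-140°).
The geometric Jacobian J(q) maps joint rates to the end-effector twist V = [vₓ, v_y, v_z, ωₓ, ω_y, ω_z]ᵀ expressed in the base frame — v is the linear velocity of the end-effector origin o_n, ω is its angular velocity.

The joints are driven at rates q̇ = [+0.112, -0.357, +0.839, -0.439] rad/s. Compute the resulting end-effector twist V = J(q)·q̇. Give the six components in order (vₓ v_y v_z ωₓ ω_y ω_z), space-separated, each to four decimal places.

0.1070 0.0881 0.0058 0.4507 0.8322 -0.2144

o_n = [0.0071, -0.9494, 0.0237]
J₁: ẑ×o_n = [0.9494, 0.0071, -0.0000], ω = ẑ
J2: z=[0.0000, 0.0000, 1.0000] o=[-0.2688, -0.7002, 0.0000] → [0.2493, 0.2759, -0.0000, 0.0000, 0.0000, 1.0000]
J3: z=[0.8290, 0.5592, 0.0000] o=[-0.1625, -0.8577, 0.1600] → [-0.0762, 0.1130, -0.1709, 0.8290, 0.5592, 0.0000]
J4: z=[0.5578, -0.8270, -0.0698] o=[0.1733, -0.5866, -0.3687] → [-0.3499, -0.2073, -0.3398, 0.5578, -0.8270, -0.0698]
V = J·q̇ = [0.1070, 0.0881, 0.0058, 0.4507, 0.8322, -0.2144]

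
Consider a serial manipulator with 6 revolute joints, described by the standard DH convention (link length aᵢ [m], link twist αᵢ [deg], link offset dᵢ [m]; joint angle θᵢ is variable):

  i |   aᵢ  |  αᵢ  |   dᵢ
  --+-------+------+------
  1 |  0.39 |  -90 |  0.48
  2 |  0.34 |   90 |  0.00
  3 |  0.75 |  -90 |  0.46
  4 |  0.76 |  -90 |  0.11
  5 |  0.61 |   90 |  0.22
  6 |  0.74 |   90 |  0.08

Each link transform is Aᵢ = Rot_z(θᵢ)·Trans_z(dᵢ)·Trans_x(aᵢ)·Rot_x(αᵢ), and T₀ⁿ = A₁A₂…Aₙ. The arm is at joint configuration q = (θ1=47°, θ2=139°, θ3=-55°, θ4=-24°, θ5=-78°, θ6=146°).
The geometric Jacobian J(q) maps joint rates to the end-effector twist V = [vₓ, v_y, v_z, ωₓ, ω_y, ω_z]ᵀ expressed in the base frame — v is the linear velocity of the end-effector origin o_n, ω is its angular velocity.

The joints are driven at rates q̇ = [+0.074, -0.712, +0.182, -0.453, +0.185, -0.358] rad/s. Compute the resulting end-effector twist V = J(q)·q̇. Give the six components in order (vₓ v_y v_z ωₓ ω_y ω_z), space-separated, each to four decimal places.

0.3716 0.4418 -1.1584 1.1540 -0.7247 0.0915

o_n = [0.5533, -1.2607, -0.5419]
J₁: ẑ×o_n = [1.2607, 0.5533, -0.0000], ω = ẑ
J2: z=[-0.7314, 0.6820, 0.0000] o=[0.2660, 0.2852, 0.4800] → [-0.6969, -0.7473, 0.9347, -0.7314, 0.6820, 0.0000]
J3: z=[0.4474, 0.4798, -0.7547] o=[0.0910, 0.0976, 0.2569] → [-1.4084, 0.0085, -0.8296, 0.4474, 0.4798, -0.7547]
J4: z=[-0.8411, -0.0610, -0.5374] o=[0.5247, -0.3382, -0.3725] → [-0.4855, -0.1579, 0.7777, -0.8411, -0.0610, -0.5374]
J5: z=[-0.2852, -0.7943, 0.5364] o=[0.7815, -0.8042, -0.9261] → [-0.0604, -0.0128, -0.0510, -0.2852, -0.7943, 0.5364]
J6: z=[-0.6244, 0.5785, 0.5248] o=[0.2751, -1.0920, -1.2113] → [0.4758, 0.5640, -0.0556, -0.6244, 0.5785, 0.5248]
V = J·q̇ = [0.3716, 0.4418, -1.1584, 1.1540, -0.7247, 0.0915]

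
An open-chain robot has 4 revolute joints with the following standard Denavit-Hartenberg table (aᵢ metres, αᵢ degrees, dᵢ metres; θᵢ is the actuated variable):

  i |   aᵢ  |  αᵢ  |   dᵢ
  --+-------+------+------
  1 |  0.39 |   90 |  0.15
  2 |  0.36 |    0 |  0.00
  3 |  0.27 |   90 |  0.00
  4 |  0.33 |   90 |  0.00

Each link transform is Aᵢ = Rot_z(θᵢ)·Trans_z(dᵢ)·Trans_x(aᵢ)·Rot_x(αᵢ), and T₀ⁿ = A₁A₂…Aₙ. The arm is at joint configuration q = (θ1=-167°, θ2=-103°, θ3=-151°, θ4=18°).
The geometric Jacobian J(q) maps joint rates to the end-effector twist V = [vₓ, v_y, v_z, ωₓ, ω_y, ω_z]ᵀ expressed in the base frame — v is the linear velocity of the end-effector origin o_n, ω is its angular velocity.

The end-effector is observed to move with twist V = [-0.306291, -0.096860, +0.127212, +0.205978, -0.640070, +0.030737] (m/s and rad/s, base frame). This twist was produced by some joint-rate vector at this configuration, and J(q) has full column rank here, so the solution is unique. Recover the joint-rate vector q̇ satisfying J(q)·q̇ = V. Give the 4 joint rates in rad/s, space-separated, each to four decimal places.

0.0470 -0.1680 -0.5020 -0.0590

o_n = [-0.1672, 0.0660, 0.3605]
J₁: ẑ×o_n = [-0.0660, -0.1672, 0.0000], ω = ẑ
J2: z=[-0.2250, 0.9744, 0.0000] o=[-0.3800, -0.0877, 0.1500] → [0.2051, 0.0473, -0.2419, -0.2250, 0.9744, 0.0000]
J3: z=[-0.2250, 0.9744, 0.0000] o=[-0.3011, -0.0695, -0.2008] → [0.5468, 0.1262, -0.1609, -0.2250, 0.9744, 0.0000]
J4: z=[-0.9366, -0.2162, 0.2756] o=[-0.2286, -0.0528, 0.0588] → [-0.0980, 0.2995, -0.0980, -0.9366, -0.2162, 0.2756]
q̇ = J⁺·V = [0.0470, -0.1680, -0.5020, -0.0590]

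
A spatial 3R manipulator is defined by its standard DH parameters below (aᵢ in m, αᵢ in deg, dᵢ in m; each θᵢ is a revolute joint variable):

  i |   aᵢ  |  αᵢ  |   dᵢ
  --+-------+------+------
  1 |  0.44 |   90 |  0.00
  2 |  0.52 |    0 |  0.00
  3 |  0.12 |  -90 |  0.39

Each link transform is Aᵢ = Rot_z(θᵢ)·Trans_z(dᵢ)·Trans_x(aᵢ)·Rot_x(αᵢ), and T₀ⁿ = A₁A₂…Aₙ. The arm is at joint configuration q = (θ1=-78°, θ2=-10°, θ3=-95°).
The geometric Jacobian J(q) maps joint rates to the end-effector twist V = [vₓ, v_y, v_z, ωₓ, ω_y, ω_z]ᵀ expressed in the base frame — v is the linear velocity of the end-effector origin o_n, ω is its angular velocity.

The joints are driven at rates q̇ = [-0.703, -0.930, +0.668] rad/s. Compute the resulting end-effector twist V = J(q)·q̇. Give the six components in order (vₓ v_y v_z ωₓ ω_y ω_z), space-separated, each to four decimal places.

-0.7141 0.2454 -0.4681 0.2563 0.0545 -0.7030

o_n = [-0.1900, -0.9820, -0.2062]
J₁: ẑ×o_n = [0.9820, -0.1900, 0.0000], ω = ẑ
J2: z=[-0.9781, -0.2079, 0.0000] o=[0.0915, -0.4304, 0.0000] → [0.0429, -0.2017, 0.4810, -0.9781, -0.2079, 0.0000]
J3: z=[-0.9781, -0.2079, 0.0000] o=[0.1980, -0.9313, -0.0903] → [0.0241, -0.1134, -0.0311, -0.9781, -0.2079, 0.0000]
V = J·q̇ = [-0.7141, 0.2454, -0.4681, 0.2563, 0.0545, -0.7030]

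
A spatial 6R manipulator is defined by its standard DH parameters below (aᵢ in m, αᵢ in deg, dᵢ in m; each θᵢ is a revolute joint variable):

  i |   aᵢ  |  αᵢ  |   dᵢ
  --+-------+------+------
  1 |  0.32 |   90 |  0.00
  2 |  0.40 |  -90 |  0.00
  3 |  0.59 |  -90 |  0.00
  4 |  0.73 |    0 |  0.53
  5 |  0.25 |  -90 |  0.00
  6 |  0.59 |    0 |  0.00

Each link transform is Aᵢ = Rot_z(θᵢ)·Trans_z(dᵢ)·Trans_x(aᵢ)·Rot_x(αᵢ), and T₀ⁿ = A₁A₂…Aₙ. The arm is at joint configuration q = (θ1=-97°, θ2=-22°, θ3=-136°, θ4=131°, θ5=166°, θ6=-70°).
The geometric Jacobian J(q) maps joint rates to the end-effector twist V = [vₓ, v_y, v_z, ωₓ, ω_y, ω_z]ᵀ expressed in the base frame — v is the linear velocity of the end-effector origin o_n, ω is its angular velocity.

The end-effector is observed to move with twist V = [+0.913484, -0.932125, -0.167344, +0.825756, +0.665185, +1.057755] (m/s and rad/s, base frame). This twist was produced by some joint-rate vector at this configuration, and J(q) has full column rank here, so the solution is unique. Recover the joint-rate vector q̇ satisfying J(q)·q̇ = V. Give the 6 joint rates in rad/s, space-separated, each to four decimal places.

o_n = [-1.1291, -0.9926, -0.4844]
J₁: ẑ×o_n = [0.9926, -1.1291, 0.0000], ω = ẑ
J2: z=[-0.9925, 0.1219, 0.0000] o=[-0.0390, -0.3176, 0.0000] → [-0.0590, -0.4808, 0.8029, -0.9925, 0.1219, 0.0000]
J3: z=[-0.0457, -0.3718, 0.9272] o=[-0.0842, -0.6857, -0.1498] → [0.4090, -0.9841, -0.3745, -0.0457, -0.3718, 0.9272]
J4: z=[-0.7925, -0.5516, -0.2602] o=[-0.4430, -0.2452, 0.0091] → [0.0777, -0.2126, 0.2139, -0.7925, -0.5516, -0.2602]
J5: z=[-0.7925, -0.5516, -0.2602] o=[-0.5466, -0.6903, -0.7687] → [-0.2355, 0.3768, -0.0817, -0.7925, -0.5516, -0.2602]
J6: z=[-0.5212, 0.8341, -0.1808] o=[-0.6258, -0.6884, -0.5315] → [-0.0157, 0.1156, 0.5784, -0.5212, 0.8341, -0.1808]
q̇ = J⁺·V = [0.7160, -0.3590, 0.2030, -0.3070, -0.5450, 0.3770]

0.7160 -0.3590 0.2030 -0.3070 -0.5450 0.3770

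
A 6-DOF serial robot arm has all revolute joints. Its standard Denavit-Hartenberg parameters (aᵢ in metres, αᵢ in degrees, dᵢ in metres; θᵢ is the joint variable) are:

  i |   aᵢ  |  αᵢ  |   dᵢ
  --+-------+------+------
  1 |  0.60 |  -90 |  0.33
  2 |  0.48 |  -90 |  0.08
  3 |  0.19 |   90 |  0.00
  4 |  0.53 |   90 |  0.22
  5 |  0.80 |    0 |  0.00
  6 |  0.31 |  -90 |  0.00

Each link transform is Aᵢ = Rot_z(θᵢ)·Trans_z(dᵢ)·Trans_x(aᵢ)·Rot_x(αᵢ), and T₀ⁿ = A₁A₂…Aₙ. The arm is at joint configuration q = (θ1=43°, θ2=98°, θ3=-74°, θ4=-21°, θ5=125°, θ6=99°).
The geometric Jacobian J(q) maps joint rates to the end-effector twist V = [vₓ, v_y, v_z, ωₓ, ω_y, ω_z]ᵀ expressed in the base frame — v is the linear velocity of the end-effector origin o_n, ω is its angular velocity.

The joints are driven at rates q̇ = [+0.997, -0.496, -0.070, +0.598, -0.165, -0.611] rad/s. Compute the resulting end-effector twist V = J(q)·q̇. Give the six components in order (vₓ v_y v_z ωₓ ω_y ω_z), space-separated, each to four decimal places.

o_n = [0.2035, 0.6113, 0.4773]
J₁: ẑ×o_n = [-0.6113, 0.2035, 0.0000], ω = ẑ
J2: z=[-0.6820, 0.7314, 0.0000] o=[0.4388, 0.4092, 0.3300] → [0.1077, 0.1005, 0.0343, -0.6820, 0.7314, 0.0000]
J3: z=[-0.7242, -0.6754, 0.1392] o=[0.3354, 0.4221, -0.1453] → [-0.4468, 0.4326, -0.2261, -0.7242, -0.6754, 0.1392]
J4: z=[-0.0901, 0.2928, 0.9519] o=[0.2055, 0.5508, -0.1972] → [0.1399, 0.0589, -0.0049, -0.0901, 0.2928, 0.9519]
J5: z=[0.9211, 0.3879, -0.0321] o=[-0.0150, 1.0784, -0.1493] → [0.2281, -0.5842, -0.5150, 0.9211, 0.3879, -0.0321]
J6: z=[0.9211, 0.3879, -0.0321] o=[0.0997, 0.8692, 0.6144] → [-0.0614, 0.1229, -0.2779, 0.9211, 0.3879, -0.0321]
V = J·q̇ = [-0.5481, 0.1793, 0.2507, -0.3797, -0.4414, 1.5814]

-0.5481 0.1793 0.2507 -0.3797 -0.4414 1.5814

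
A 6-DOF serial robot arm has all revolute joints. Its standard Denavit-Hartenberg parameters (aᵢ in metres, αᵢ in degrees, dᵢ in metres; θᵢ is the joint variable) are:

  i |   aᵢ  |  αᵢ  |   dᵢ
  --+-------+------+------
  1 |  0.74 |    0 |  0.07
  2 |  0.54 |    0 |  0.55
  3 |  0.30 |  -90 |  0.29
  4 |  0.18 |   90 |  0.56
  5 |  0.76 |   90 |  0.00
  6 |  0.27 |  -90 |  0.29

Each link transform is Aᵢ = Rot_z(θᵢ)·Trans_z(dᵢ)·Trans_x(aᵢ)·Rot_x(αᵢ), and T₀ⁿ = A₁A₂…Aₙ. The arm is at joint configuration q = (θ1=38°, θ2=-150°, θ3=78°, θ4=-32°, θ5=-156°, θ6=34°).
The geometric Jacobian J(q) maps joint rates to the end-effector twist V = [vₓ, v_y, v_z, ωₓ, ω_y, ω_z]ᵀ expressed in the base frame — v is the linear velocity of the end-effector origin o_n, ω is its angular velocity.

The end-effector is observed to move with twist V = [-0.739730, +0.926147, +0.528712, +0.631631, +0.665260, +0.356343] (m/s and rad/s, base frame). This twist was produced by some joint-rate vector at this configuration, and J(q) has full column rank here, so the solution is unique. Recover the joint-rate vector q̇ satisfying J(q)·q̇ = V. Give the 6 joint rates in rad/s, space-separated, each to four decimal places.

0.9350 -0.6760 0.5910 0.6060 -0.4990 0.3270

o_n = [0.2125, 0.5808, 0.5946]
J₁: ẑ×o_n = [-0.5808, 0.2125, 0.0000], ω = ẑ
J2: z=[0.0000, 0.0000, 1.0000] o=[0.5831, 0.4556, 0.0700] → [-0.1252, -0.3707, 0.0000, 0.0000, 0.0000, 1.0000]
J3: z=[0.0000, 0.0000, 1.0000] o=[0.3808, -0.0451, 0.6200] → [-0.6259, -0.1684, 0.0000, 0.0000, 0.0000, 1.0000]
J4: z=[0.5592, 0.8290, 0.0000] o=[0.6296, -0.2128, 0.9100] → [-0.2614, 0.1763, 0.7896, 0.5592, 0.8290, 0.0000]
J5: z=[-0.4393, 0.2963, 0.8480] o=[1.0693, 0.1661, 1.0054] → [-0.4735, -0.9070, 0.0717, -0.4393, 0.2963, 0.8480]
J6: z=[0.2249, 0.9502, -0.2155] o=[0.4083, 0.2390, 0.6375] → [0.0330, 0.0518, 0.2629, 0.2249, 0.9502, -0.2155]
q̇ = J⁺·V = [0.9350, -0.6760, 0.5910, 0.6060, -0.4990, 0.3270]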